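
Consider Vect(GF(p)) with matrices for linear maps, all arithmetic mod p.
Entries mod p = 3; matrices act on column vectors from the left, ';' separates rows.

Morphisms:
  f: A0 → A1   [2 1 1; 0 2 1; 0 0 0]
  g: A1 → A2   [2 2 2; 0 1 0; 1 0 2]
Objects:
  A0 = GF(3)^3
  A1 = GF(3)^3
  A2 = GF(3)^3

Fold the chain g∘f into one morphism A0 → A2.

Answer: [1 0 1; 0 2 1; 2 1 1]

Work:
  e0=[1,0,0] f→[2,0,0] g→[1,0,2]
  e1=[0,1,0] f→[1,2,0] g→[0,2,1]
  e2=[0,0,1] f→[1,1,0] g→[1,1,1]
result: [1 0 1; 0 2 1; 2 1 1]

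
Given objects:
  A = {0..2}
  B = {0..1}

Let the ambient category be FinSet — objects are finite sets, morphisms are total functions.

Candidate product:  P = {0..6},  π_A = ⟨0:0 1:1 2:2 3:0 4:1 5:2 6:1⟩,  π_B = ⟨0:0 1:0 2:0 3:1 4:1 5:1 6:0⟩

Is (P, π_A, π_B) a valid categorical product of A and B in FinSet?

|A|·|B| = 3·2 = 6;  |P| = 7
  → cardinalities differ; no bijection possible.

Answer: NOT A VALID PRODUCT — |P|=7 ≠ |A|·|B|=6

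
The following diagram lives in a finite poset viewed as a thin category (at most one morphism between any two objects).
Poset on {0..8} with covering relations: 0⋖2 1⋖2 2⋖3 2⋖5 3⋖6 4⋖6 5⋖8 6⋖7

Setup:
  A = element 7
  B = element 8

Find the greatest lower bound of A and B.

{x : x⊑A ∧ x⊑B} = {0,1,2}  (A=7, B=8)
  0 ⊑ 2
  1 ⊑ 2
  2 ⊑ 2
glb = 2

Answer: A∧B = 2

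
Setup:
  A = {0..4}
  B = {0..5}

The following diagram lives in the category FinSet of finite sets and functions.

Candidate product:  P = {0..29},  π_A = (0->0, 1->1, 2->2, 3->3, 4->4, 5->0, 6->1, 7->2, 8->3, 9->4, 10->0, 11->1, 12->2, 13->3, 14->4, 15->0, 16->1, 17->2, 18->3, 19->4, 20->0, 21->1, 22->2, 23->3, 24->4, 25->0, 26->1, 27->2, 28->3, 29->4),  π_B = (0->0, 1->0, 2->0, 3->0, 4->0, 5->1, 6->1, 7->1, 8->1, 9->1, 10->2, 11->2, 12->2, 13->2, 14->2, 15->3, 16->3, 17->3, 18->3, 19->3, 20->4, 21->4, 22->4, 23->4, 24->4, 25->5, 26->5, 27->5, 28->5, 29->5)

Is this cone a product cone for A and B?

Answer: VALID PRODUCT

Derivation:
|A|·|B| = 5·6 = 30;  |P| = 30
Check the pairing map k ↦ (π_A(k), π_B(k)):
  0 -> (0,0)
  1 -> (1,0)
  2 -> (2,0)
  3 -> (3,0)
  4 -> (4,0)
  5 -> (0,1)
  6 -> (1,1)
  7 -> (2,1)
  8 -> (3,1)
  9 -> (4,1)
  10 -> (0,2)
  11 -> (1,2)
  12 -> (2,2)
  13 -> (3,2)
  14 -> (4,2)
  15 -> (0,3)
  16 -> (1,3)
  17 -> (2,3)
  18 -> (3,3)
  19 -> (4,3)
  20 -> (0,4)
  21 -> (1,4)
  22 -> (2,4)
  23 -> (3,4)
  24 -> (4,4)
  25 -> (0,5)
  26 -> (1,5)
  27 -> (2,5)
  28 -> (3,5)
  29 -> (4,5)
distinct pairs in image: 30 / 30 needed
  → bijection onto A×B; projections well-typed.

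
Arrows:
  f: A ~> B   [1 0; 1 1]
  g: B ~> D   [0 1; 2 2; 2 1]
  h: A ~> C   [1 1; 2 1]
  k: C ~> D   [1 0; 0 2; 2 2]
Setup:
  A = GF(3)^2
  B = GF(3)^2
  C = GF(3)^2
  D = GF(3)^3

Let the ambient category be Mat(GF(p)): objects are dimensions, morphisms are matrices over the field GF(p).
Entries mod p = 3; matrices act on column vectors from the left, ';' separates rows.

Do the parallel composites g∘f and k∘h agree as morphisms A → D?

Answer: COMMUTES

Work:
Path 1 = f;g:
  e0=(1,0) f~>(1,1) g~>(1,1,0)
  e1=(0,1) f~>(0,1) g~>(1,2,1)
  result₁ = [1 1; 1 2; 0 1]
Path 2 = h;k:
  e0=(1,0) h~>(1,2) k~>(1,1,0)
  e1=(0,1) h~>(1,1) k~>(1,2,1)
  result₂ = [1 1; 1 2; 0 1]
Equal? YES — commutes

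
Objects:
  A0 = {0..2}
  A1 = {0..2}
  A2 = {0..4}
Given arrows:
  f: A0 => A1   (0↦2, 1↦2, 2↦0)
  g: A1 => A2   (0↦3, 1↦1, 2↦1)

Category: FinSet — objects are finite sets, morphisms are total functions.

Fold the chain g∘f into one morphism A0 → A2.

  0 f=>2 g=>1
  1 f=>2 g=>1
  2 f=>0 g=>3
⟦path⟧: (0↦1, 1↦1, 2↦3)

Answer: (0↦1, 1↦1, 2↦3)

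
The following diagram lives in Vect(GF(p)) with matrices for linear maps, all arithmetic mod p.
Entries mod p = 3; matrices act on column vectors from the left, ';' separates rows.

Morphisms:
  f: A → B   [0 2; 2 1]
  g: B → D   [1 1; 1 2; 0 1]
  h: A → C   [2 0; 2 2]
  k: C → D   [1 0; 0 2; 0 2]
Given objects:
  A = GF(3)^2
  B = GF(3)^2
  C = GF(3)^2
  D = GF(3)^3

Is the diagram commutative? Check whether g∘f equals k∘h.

Path 1 = f;g:
  e0=[1,0] f→[0,2] g→[2,1,2]
  e1=[0,1] f→[2,1] g→[0,1,1]
  ⟦path⟧₁ = [2 0; 1 1; 2 1]
Path 2 = h;k:
  e0=[1,0] h→[2,2] k→[2,1,1]
  e1=[0,1] h→[0,2] k→[0,1,1]
  ⟦path⟧₂ = [2 0; 1 1; 1 1]
Equal? differ; not commutative

Answer: DOES NOT COMMUTE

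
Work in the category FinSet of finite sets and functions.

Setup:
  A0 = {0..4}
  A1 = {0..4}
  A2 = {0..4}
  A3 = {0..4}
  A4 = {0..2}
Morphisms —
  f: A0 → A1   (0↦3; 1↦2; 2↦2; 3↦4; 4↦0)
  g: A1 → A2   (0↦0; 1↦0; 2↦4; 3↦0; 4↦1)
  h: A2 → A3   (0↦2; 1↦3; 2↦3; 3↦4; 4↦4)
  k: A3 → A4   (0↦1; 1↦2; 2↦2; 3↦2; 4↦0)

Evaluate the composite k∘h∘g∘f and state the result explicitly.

Answer: (0↦2; 1↦0; 2↦0; 3↦2; 4↦2)

Work:
  0 f→3 g→0 h→2 k→2
  1 f→2 g→4 h→4 k→0
  2 f→2 g→4 h→4 k→0
  3 f→4 g→1 h→3 k→2
  4 f→0 g→0 h→2 k→2
composite: (0↦2; 1↦0; 2↦0; 3↦2; 4↦2)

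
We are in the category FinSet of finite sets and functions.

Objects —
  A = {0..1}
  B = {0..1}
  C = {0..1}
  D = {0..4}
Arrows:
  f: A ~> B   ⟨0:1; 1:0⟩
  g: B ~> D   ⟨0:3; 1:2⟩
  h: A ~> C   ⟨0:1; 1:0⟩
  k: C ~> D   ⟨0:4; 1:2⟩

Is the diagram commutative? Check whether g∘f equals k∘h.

1) trace f;g:
  0 f~>1 g~>2
  1 f~>0 g~>3
  composite₁ = ⟨0:2; 1:3⟩
2) trace h;k:
  0 h~>1 k~>2
  1 h~>0 k~>4
  composite₂ = ⟨0:2; 1:4⟩
Equal? differ; not commutative

Answer: DOES NOT COMMUTE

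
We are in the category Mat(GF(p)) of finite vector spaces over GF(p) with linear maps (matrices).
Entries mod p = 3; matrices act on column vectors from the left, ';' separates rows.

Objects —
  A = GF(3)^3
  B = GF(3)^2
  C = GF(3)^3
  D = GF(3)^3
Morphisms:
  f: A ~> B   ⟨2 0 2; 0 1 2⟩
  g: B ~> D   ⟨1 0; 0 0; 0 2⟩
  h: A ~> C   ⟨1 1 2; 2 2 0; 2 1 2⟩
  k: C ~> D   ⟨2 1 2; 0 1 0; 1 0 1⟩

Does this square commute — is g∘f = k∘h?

Path 1 = f;g:
  e0=(1,0,0) f~>(2,0) g~>(2,0,0)
  e1=(0,1,0) f~>(0,1) g~>(0,0,2)
  e2=(0,0,1) f~>(2,2) g~>(2,0,1)
  result₁ = ⟨2 0 2; 0 0 0; 0 2 1⟩
Path 2 = h;k:
  e0=(1,0,0) h~>(1,2,2) k~>(2,2,0)
  e1=(0,1,0) h~>(1,2,1) k~>(0,2,2)
  e2=(0,0,1) h~>(2,0,2) k~>(2,0,1)
  result₂ = ⟨2 0 2; 2 2 0; 0 2 1⟩
Equal? distinct morphisms ✗

Answer: DOES NOT COMMUTE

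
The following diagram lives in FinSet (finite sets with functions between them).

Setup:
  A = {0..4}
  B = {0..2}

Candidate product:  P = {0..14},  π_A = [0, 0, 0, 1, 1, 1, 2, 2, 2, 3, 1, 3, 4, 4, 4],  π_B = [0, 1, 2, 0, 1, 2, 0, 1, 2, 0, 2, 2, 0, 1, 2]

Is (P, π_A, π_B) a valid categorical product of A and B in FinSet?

|A|·|B| = 5·3 = 15;  |P| = 15
Check the pairing map k ↦ (π_A(k), π_B(k)):
  0 -> (0,0)
  1 -> (0,1)
  2 -> (0,2)
  3 -> (1,0)
  4 -> (1,1)
  5 -> (1,2)
  6 -> (2,0)
  7 -> (2,1)
  8 -> (2,2)
  9 -> (3,0)
  10 -> (1,2)  ✗ repeats pair of k=5
  11 -> (3,2)
  12 -> (4,0)
  13 -> (4,1)
  14 -> (4,2)
distinct pairs in image: 14 / 15 needed
  → (1,2) hit at k=5 and k=10

Answer: NOT A VALID PRODUCT — duplicate pair at indices 5,10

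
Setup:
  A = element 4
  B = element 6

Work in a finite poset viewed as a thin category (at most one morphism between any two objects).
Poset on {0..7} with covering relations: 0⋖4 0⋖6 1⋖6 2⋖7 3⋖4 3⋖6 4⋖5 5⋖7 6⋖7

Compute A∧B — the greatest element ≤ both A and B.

Answer: NO MEET EXISTS

Trace:
Lower bounds of A=4 and B=6: {0,3}
  maximal lower bounds 0 and 3 are incomparable: neither 0≤3 nor 3≤0
→ no greatest lower bound exists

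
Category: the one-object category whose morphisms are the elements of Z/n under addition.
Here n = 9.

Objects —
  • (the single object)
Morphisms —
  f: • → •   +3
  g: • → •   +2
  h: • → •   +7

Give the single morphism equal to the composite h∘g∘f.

Answer: +3

Trace:
  0 +3≡3 +2≡5 +7≡3  (mod 9)
composite: +3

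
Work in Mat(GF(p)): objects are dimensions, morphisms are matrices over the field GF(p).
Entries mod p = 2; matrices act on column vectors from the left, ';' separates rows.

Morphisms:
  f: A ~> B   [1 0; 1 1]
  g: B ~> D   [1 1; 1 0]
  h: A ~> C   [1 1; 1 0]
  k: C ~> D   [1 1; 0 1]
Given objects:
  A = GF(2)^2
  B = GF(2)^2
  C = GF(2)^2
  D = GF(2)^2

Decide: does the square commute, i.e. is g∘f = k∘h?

Answer: COMMUTES

Derivation:
1) trace f;g:
  e0=(1,0) f~>(1,1) g~>(0,1)
  e1=(0,1) f~>(0,1) g~>(1,0)
  ⟦path⟧₁ = [0 1; 1 0]
2) trace h;k:
  e0=(1,0) h~>(1,1) k~>(0,1)
  e1=(0,1) h~>(1,0) k~>(1,0)
  ⟦path⟧₂ = [0 1; 1 0]
Equal? same morphism ✓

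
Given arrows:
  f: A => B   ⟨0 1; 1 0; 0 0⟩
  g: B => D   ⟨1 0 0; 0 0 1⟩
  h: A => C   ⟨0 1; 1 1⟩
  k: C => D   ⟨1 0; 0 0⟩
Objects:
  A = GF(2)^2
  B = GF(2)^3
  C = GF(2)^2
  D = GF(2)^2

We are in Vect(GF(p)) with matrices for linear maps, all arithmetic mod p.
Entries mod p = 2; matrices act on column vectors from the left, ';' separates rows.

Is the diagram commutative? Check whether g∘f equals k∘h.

Answer: COMMUTES

Trace:
Along f;g (path 1):
  e0=⟨1,0⟩ f=>⟨0,1,0⟩ g=>⟨0,0⟩
  e1=⟨0,1⟩ f=>⟨1,0,0⟩ g=>⟨1,0⟩
  ⟦path⟧₁ = ⟨0 1; 0 0⟩
Along h;k (path 2):
  e0=⟨1,0⟩ h=>⟨0,1⟩ k=>⟨0,0⟩
  e1=⟨0,1⟩ h=>⟨1,1⟩ k=>⟨1,0⟩
  ⟦path⟧₂ = ⟨0 1; 0 0⟩
Equal? YES — commutes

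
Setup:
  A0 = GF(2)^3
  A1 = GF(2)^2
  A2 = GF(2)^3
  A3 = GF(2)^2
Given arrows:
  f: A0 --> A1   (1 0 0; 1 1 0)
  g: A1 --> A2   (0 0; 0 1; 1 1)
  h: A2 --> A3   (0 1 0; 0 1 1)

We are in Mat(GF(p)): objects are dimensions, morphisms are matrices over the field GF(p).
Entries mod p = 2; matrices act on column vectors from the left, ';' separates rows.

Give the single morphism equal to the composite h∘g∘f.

Answer: (1 1 0; 1 0 0)

Derivation:
  e0=[1,0,0] f-->[1,1] g-->[0,1,0] h-->[1,1]
  e1=[0,1,0] f-->[0,1] g-->[0,1,1] h-->[1,0]
  e2=[0,0,1] f-->[0,0] g-->[0,0,0] h-->[0,0]
⟦path⟧: (1 1 0; 1 0 0)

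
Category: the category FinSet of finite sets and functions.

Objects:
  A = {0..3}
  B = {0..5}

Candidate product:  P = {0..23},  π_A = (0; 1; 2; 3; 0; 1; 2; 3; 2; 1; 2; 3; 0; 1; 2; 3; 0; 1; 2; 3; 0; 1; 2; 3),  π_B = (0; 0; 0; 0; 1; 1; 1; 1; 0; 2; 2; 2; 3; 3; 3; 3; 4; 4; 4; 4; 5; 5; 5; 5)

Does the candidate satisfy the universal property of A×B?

Answer: NOT A VALID PRODUCT — duplicate pair at indices 2,8

Work:
|A|·|B| = 4·6 = 24;  |P| = 24
Check the pairing map k ↦ (π_A(k), π_B(k)):
  0 ↦ (0,0)
  1 ↦ (1,0)
  2 ↦ (2,0)
  3 ↦ (3,0)
  4 ↦ (0,1)
  5 ↦ (1,1)
  6 ↦ (2,1)
  7 ↦ (3,1)
  8 ↦ (2,0)  ✗ repeats pair of k=2
  9 ↦ (1,2)
  10 ↦ (2,2)
  11 ↦ (3,2)
  12 ↦ (0,3)
  13 ↦ (1,3)
  14 ↦ (2,3)
  15 ↦ (3,3)
  16 ↦ (0,4)
  17 ↦ (1,4)
  18 ↦ (2,4)
  19 ↦ (3,4)
  20 ↦ (0,5)
  21 ↦ (1,5)
  22 ↦ (2,5)
  23 ↦ (3,5)
distinct pairs in image: 23 / 24 needed
  → (2,0) hit at k=2 and k=8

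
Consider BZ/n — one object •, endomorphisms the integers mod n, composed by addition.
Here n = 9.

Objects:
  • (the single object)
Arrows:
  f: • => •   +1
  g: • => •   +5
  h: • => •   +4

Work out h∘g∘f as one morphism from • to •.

  0 +1≡1 +5≡6 +4≡1  (mod 9)
⟦path⟧: +1

Answer: +1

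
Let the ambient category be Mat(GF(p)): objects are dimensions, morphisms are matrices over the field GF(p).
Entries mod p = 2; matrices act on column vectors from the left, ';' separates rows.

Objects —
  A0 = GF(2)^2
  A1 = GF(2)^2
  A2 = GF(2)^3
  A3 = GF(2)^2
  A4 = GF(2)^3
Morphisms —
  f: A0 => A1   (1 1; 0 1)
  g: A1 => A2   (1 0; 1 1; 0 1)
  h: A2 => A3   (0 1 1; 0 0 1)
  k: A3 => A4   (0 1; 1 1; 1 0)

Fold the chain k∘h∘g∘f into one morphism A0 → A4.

Answer: (0 1; 1 0; 1 1)

Trace:
  e0=⟨1,0⟩ f=>⟨1,0⟩ g=>⟨1,1,0⟩ h=>⟨1,0⟩ k=>⟨0,1,1⟩
  e1=⟨0,1⟩ f=>⟨1,1⟩ g=>⟨1,0,1⟩ h=>⟨1,1⟩ k=>⟨1,0,1⟩
⟦path⟧: (0 1; 1 0; 1 1)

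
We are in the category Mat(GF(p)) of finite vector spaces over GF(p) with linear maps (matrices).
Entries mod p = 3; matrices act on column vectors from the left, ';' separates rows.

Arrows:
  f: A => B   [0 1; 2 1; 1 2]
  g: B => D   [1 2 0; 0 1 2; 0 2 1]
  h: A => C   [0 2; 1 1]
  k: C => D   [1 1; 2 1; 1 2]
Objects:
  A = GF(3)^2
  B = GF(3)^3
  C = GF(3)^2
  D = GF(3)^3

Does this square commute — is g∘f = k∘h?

1) trace f;g:
  e0=(1,0) f=>(0,2,1) g=>(1,1,2)
  e1=(0,1) f=>(1,1,2) g=>(0,2,1)
  composite₁ = [1 0; 1 2; 2 1]
2) trace h;k:
  e0=(1,0) h=>(0,1) k=>(1,1,2)
  e1=(0,1) h=>(2,1) k=>(0,2,1)
  composite₂ = [1 0; 1 2; 2 1]
Equal? YES — commutes

Answer: COMMUTES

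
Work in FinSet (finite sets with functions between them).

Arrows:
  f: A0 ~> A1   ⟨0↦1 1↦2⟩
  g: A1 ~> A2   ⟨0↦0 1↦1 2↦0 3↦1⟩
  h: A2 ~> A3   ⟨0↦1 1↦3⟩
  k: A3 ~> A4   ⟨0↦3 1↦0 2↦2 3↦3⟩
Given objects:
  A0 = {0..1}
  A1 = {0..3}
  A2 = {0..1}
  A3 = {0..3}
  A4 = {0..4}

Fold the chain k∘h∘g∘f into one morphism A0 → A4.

  0 f~>1 g~>1 h~>3 k~>3
  1 f~>2 g~>0 h~>1 k~>0
composite: ⟨0↦3 1↦0⟩

Answer: ⟨0↦3 1↦0⟩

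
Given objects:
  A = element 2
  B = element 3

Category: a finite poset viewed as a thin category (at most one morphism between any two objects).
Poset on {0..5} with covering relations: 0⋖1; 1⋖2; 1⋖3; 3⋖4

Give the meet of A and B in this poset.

Lower bounds of A=2 and B=3: {0,1}
  0 ≤ 1
  1 ≤ 1
glb = 1

Answer: A∧B = 1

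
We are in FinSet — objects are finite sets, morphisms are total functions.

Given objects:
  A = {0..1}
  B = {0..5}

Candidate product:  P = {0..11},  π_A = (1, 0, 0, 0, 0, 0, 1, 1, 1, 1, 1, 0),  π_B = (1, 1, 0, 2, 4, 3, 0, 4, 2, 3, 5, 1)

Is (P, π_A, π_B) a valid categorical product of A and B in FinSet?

Answer: NOT A VALID PRODUCT — duplicate pair at indices 11,1

Trace:
|A|·|B| = 2·6 = 12;  |P| = 12
Check the pairing map k ↦ (π_A(k), π_B(k)):
  0 ↦ (1,1)
  1 ↦ (0,1)
  2 ↦ (0,0)
  3 ↦ (0,2)
  4 ↦ (0,4)
  5 ↦ (0,3)
  6 ↦ (1,0)
  7 ↦ (1,4)
  8 ↦ (1,2)
  9 ↦ (1,3)
  10 ↦ (1,5)
  11 ↦ (0,1)  ✗ repeats pair of k=1
distinct pairs in image: 11 / 12 needed
  → (0,1) hit at k=1 and k=11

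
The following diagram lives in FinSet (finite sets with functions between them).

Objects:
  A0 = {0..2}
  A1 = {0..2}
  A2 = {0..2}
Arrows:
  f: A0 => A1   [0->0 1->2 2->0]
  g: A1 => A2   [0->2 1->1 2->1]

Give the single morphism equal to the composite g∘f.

  0 f=>0 g=>2
  1 f=>2 g=>1
  2 f=>0 g=>2
⟦path⟧: [0->2 1->1 2->2]

Answer: [0->2 1->1 2->2]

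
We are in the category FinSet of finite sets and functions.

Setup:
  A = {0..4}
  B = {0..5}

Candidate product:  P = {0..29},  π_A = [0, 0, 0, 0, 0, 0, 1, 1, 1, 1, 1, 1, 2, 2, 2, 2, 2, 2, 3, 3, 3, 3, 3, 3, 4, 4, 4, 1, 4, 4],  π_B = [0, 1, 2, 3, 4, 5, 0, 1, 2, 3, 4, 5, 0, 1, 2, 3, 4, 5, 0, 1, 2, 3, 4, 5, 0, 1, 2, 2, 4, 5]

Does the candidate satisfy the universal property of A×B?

Answer: NOT A VALID PRODUCT — duplicate pair at indices 8,27

Work:
|A|·|B| = 5·6 = 30;  |P| = 30
Check the pairing map k ↦ (π_A(k), π_B(k)):
  0 : (0,0)
  1 : (0,1)
  2 : (0,2)
  3 : (0,3)
  4 : (0,4)
  5 : (0,5)
  6 : (1,0)
  7 : (1,1)
  8 : (1,2)
  9 : (1,3)
  10 : (1,4)
  11 : (1,5)
  12 : (2,0)
  13 : (2,1)
  14 : (2,2)
  15 : (2,3)
  16 : (2,4)
  17 : (2,5)
  18 : (3,0)
  19 : (3,1)
  20 : (3,2)
  21 : (3,3)
  22 : (3,4)
  23 : (3,5)
  24 : (4,0)
  25 : (4,1)
  26 : (4,2)
  27 : (1,2)  ✗ repeats pair of k=8
  28 : (4,4)
  29 : (4,5)
distinct pairs in image: 29 / 30 needed
  → (1,2) hit at k=8 and k=27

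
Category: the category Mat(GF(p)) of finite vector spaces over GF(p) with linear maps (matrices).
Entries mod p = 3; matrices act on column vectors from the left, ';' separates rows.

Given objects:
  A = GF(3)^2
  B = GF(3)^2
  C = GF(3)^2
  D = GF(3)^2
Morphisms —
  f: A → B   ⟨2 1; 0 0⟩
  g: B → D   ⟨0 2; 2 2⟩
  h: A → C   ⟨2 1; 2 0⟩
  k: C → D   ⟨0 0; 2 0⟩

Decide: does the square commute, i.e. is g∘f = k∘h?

1) trace f;g:
  e0=[1,0] f→[2,0] g→[0,1]
  e1=[0,1] f→[1,0] g→[0,2]
  ⟦path⟧₁ = ⟨0 0; 1 2⟩
2) trace h;k:
  e0=[1,0] h→[2,2] k→[0,1]
  e1=[0,1] h→[1,0] k→[0,2]
  ⟦path⟧₂ = ⟨0 0; 1 2⟩
Equal? YES — commutes

Answer: COMMUTES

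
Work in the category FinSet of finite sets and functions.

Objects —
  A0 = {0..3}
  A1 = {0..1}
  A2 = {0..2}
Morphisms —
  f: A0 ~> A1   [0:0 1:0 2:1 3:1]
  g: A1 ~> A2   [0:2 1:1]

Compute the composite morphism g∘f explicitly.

  0 f~>0 g~>2
  1 f~>0 g~>2
  2 f~>1 g~>1
  3 f~>1 g~>1
⟦path⟧: [0:2 1:2 2:1 3:1]

Answer: [0:2 1:2 2:1 3:1]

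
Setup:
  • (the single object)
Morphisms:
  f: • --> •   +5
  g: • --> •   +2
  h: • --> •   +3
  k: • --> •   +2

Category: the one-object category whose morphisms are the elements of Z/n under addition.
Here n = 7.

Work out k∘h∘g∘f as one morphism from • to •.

  0 +5≡5 +2≡0 +3≡3 +2≡5  (mod 7)
result: +5

Answer: +5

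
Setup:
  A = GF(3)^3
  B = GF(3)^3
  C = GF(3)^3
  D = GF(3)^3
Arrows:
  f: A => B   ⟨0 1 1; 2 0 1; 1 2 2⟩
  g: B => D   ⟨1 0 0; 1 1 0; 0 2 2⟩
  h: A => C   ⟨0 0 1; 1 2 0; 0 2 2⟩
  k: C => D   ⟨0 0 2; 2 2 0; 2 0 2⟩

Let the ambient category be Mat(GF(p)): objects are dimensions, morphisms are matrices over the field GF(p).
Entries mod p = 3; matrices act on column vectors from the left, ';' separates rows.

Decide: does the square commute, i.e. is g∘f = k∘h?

Answer: COMMUTES

Trace:
Along f;g (path 1):
  e0=(1,0,0) f=>(0,2,1) g=>(0,2,0)
  e1=(0,1,0) f=>(1,0,2) g=>(1,1,1)
  e2=(0,0,1) f=>(1,1,2) g=>(1,2,0)
  composite₁ = ⟨0 1 1; 2 1 2; 0 1 0⟩
Along h;k (path 2):
  e0=(1,0,0) h=>(0,1,0) k=>(0,2,0)
  e1=(0,1,0) h=>(0,2,2) k=>(1,1,1)
  e2=(0,0,1) h=>(1,0,2) k=>(1,2,0)
  composite₂ = ⟨0 1 1; 2 1 2; 0 1 0⟩
Equal? YES — commutes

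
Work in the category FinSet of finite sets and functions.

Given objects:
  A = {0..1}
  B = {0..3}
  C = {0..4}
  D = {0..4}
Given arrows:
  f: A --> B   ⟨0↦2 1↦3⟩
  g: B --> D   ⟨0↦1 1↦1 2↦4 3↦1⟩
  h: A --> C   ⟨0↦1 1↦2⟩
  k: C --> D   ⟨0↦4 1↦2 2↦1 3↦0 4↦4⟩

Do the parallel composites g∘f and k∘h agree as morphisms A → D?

Answer: DOES NOT COMMUTE

Trace:
1) trace f;g:
  0 f-->2 g-->4
  1 f-->3 g-->1
  result₁ = ⟨0↦4 1↦1⟩
2) trace h;k:
  0 h-->1 k-->2
  1 h-->2 k-->1
  result₂ = ⟨0↦2 1↦1⟩
Equal? differ; not commutative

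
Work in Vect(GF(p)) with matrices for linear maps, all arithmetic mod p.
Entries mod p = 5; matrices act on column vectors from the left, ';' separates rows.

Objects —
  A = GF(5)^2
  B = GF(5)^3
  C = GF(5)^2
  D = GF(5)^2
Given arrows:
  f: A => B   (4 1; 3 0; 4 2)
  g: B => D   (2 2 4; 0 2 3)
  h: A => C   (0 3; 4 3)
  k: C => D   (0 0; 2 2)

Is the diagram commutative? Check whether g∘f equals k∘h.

Answer: DOES NOT COMMUTE

Trace:
Along f;g (path 1):
  e0=(1,0) f=>(4,3,4) g=>(0,3)
  e1=(0,1) f=>(1,0,2) g=>(0,1)
  ⟦path⟧₁ = (0 0; 3 1)
Along h;k (path 2):
  e0=(1,0) h=>(0,4) k=>(0,3)
  e1=(0,1) h=>(3,3) k=>(0,2)
  ⟦path⟧₂ = (0 0; 3 2)
Equal? distinct morphisms ✗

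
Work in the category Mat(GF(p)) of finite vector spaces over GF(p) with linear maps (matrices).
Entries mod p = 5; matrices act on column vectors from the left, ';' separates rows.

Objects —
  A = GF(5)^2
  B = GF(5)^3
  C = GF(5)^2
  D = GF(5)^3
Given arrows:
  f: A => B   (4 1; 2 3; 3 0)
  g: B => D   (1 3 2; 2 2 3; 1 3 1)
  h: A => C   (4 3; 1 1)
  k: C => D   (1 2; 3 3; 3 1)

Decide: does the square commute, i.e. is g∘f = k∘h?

Path 1 = f;g:
  e0=[1,0] f=>[4,2,3] g=>[1,1,3]
  e1=[0,1] f=>[1,3,0] g=>[0,3,0]
  composite₁ = (1 0; 1 3; 3 0)
Path 2 = h;k:
  e0=[1,0] h=>[4,1] k=>[1,0,3]
  e1=[0,1] h=>[3,1] k=>[0,2,0]
  composite₂ = (1 0; 0 2; 3 0)
Equal? differ; not commutative

Answer: DOES NOT COMMUTE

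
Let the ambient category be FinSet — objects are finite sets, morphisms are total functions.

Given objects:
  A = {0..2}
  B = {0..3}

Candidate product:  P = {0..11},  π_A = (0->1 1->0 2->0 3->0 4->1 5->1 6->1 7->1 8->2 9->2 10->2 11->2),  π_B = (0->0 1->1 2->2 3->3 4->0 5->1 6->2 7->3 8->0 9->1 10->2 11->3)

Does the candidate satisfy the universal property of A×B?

Answer: NOT A VALID PRODUCT — duplicate pair at indices 4,0

Work:
|A|·|B| = 3·4 = 12;  |P| = 12
Check the pairing map k ↦ (π_A(k), π_B(k)):
  0 -> (1,0)
  1 -> (0,1)
  2 -> (0,2)
  3 -> (0,3)
  4 -> (1,0)  ✗ repeats pair of k=0
  5 -> (1,1)
  6 -> (1,2)
  7 -> (1,3)
  8 -> (2,0)
  9 -> (2,1)
  10 -> (2,2)
  11 -> (2,3)
distinct pairs in image: 11 / 12 needed
  → (1,0) hit at k=0 and k=4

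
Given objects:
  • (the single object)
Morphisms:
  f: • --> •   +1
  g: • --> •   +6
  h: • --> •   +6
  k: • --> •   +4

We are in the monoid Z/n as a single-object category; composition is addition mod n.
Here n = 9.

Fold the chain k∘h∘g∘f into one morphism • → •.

Answer: +8

Trace:
  0 +1≡1 +6≡7 +6≡4 +4≡8  (mod 9)
result: +8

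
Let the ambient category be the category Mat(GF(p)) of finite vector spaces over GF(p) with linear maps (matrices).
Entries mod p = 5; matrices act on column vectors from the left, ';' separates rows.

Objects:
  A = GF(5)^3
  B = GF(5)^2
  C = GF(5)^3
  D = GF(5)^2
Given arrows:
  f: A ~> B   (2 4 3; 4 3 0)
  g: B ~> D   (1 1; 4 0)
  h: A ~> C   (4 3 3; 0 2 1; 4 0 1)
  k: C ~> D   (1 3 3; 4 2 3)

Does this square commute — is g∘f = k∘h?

Along f;g (path 1):
  e0=(1,0,0) f~>(2,4) g~>(1,3)
  e1=(0,1,0) f~>(4,3) g~>(2,1)
  e2=(0,0,1) f~>(3,0) g~>(3,2)
  ⟦path⟧₁ = (1 2 3; 3 1 2)
Along h;k (path 2):
  e0=(1,0,0) h~>(4,0,4) k~>(1,3)
  e1=(0,1,0) h~>(3,2,0) k~>(4,1)
  e2=(0,0,1) h~>(3,1,1) k~>(4,2)
  ⟦path⟧₂ = (1 4 4; 3 1 2)
Equal? distinct morphisms ✗

Answer: DOES NOT COMMUTE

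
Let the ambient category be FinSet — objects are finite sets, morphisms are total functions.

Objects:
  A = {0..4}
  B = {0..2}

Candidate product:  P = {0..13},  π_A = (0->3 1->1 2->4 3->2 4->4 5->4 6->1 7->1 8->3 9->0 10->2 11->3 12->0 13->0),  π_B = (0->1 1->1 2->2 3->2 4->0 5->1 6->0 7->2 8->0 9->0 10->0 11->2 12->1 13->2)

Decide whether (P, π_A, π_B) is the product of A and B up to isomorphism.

Answer: NOT A VALID PRODUCT — |P|=14 ≠ |A|·|B|=15

Work:
|A|·|B| = 5·3 = 15;  |P| = 14
  → cardinalities differ; no bijection possible.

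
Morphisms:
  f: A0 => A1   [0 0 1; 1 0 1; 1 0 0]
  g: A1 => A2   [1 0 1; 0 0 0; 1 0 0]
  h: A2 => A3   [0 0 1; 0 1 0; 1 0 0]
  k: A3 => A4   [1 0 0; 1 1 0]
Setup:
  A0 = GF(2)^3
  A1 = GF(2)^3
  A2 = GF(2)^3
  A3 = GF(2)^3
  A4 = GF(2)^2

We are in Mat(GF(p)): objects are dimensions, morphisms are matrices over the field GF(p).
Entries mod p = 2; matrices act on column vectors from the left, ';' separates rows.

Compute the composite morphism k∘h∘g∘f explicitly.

  e0=(1,0,0) f=>(0,1,1) g=>(1,0,0) h=>(0,0,1) k=>(0,0)
  e1=(0,1,0) f=>(0,0,0) g=>(0,0,0) h=>(0,0,0) k=>(0,0)
  e2=(0,0,1) f=>(1,1,0) g=>(1,0,1) h=>(1,0,1) k=>(1,1)
result: [0 0 1; 0 0 1]

Answer: [0 0 1; 0 0 1]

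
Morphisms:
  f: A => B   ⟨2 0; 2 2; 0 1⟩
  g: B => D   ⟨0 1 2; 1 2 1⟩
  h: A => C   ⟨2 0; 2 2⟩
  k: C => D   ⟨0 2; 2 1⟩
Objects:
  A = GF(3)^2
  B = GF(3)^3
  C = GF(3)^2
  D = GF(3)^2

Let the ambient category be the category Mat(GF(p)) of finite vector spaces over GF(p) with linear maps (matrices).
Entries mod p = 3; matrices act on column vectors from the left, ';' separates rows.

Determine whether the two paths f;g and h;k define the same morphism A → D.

Along f;g (path 1):
  e0=[1,0] f=>[2,2,0] g=>[2,0]
  e1=[0,1] f=>[0,2,1] g=>[1,2]
  ⟦path⟧₁ = ⟨2 1; 0 2⟩
Along h;k (path 2):
  e0=[1,0] h=>[2,2] k=>[1,0]
  e1=[0,1] h=>[0,2] k=>[1,2]
  ⟦path⟧₂ = ⟨1 1; 0 2⟩
Equal? distinct morphisms ✗

Answer: DOES NOT COMMUTE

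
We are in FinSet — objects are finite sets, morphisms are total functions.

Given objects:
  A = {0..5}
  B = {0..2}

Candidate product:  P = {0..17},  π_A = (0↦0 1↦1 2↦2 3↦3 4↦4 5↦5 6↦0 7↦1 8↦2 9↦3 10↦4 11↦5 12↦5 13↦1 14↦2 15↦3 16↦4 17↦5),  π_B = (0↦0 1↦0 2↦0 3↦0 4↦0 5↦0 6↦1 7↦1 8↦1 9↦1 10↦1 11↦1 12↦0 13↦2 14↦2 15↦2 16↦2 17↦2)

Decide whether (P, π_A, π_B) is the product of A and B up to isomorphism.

|A|·|B| = 6·3 = 18;  |P| = 18
Check the pairing map k ↦ (π_A(k), π_B(k)):
  0 ↦ (0,0)
  1 ↦ (1,0)
  2 ↦ (2,0)
  3 ↦ (3,0)
  4 ↦ (4,0)
  5 ↦ (5,0)
  6 ↦ (0,1)
  7 ↦ (1,1)
  8 ↦ (2,1)
  9 ↦ (3,1)
  10 ↦ (4,1)
  11 ↦ (5,1)
  12 ↦ (5,0)  ✗ repeats pair of k=5
  13 ↦ (1,2)
  14 ↦ (2,2)
  15 ↦ (3,2)
  16 ↦ (4,2)
  17 ↦ (5,2)
distinct pairs in image: 17 / 18 needed
  → (5,0) hit at k=5 and k=12

Answer: NOT A VALID PRODUCT — duplicate pair at indices 5,12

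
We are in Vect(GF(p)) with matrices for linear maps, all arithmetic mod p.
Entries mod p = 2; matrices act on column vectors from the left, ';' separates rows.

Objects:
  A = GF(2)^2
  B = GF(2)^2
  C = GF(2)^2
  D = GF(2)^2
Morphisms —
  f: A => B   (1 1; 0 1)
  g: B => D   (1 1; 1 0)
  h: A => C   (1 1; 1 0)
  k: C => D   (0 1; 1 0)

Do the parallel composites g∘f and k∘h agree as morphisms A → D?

Path 1 = f;g:
  e0=(1,0) f=>(1,0) g=>(1,1)
  e1=(0,1) f=>(1,1) g=>(0,1)
  composite₁ = (1 0; 1 1)
Path 2 = h;k:
  e0=(1,0) h=>(1,1) k=>(1,1)
  e1=(0,1) h=>(1,0) k=>(0,1)
  composite₂ = (1 0; 1 1)
Equal? YES — commutes

Answer: COMMUTES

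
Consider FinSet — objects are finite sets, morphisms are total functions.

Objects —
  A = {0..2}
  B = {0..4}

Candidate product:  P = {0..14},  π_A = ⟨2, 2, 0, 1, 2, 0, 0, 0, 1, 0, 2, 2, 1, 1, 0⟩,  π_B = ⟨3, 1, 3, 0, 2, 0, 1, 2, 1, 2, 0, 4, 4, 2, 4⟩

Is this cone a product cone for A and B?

|A|·|B| = 3·5 = 15;  |P| = 15
Check the pairing map k ↦ (π_A(k), π_B(k)):
  0 ↦ (2,3)
  1 ↦ (2,1)
  2 ↦ (0,3)
  3 ↦ (1,0)
  4 ↦ (2,2)
  5 ↦ (0,0)
  6 ↦ (0,1)
  7 ↦ (0,2)
  8 ↦ (1,1)
  9 ↦ (0,2)  ✗ repeats pair of k=7
  10 ↦ (2,0)
  11 ↦ (2,4)
  12 ↦ (1,4)
  13 ↦ (1,2)
  14 ↦ (0,4)
distinct pairs in image: 14 / 15 needed
  → (0,2) hit at k=7 and k=9

Answer: NOT A VALID PRODUCT — duplicate pair at indices 9,7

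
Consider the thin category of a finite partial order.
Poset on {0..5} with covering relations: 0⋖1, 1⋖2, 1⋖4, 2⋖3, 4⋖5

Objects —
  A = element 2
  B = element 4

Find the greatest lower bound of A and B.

Common predecessors of 2,4: {0,1}
  0 <= 1
  1 <= 1
glb = 1

Answer: A∧B = 1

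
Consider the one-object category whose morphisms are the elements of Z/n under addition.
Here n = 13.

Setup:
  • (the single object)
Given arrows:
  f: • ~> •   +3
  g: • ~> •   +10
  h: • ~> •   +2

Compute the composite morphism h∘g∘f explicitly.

  0 +3≡3 +10≡0 +2≡2  (mod 13)
composite: +2

Answer: +2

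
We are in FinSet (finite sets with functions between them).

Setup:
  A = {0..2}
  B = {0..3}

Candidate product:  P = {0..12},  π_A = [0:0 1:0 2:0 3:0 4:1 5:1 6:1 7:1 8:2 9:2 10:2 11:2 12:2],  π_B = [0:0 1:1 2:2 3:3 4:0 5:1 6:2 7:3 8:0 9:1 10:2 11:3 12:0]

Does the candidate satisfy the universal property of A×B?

Answer: NOT A VALID PRODUCT — |P|=13 ≠ |A|·|B|=12

Derivation:
|A|·|B| = 3·4 = 12;  |P| = 13
  → cardinalities differ; no bijection possible.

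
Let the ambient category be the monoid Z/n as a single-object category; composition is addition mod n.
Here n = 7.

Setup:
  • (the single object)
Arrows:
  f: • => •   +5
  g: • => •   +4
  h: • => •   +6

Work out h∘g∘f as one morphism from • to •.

  0 +5≡5 +4≡2 +6≡1  (mod 7)
composite: +1

Answer: +1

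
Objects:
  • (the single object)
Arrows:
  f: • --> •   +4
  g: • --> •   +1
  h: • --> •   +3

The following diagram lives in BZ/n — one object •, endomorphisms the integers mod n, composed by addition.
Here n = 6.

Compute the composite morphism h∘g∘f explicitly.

Answer: +2

Trace:
  0 +4≡4 +1≡5 +3≡2  (mod 6)
composite: +2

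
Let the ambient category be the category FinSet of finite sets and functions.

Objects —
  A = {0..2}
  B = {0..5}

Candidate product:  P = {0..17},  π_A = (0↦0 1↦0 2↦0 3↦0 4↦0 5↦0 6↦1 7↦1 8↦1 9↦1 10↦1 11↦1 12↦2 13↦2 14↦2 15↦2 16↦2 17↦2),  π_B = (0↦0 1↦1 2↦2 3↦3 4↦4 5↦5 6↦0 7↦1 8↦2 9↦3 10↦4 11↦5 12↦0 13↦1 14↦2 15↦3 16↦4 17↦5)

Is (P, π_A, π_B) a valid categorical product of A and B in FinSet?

|A|·|B| = 3·6 = 18;  |P| = 18
Check the pairing map k ↦ (π_A(k), π_B(k)):
  0 ↦ (0,0)
  1 ↦ (0,1)
  2 ↦ (0,2)
  3 ↦ (0,3)
  4 ↦ (0,4)
  5 ↦ (0,5)
  6 ↦ (1,0)
  7 ↦ (1,1)
  8 ↦ (1,2)
  9 ↦ (1,3)
  10 ↦ (1,4)
  11 ↦ (1,5)
  12 ↦ (2,0)
  13 ↦ (2,1)
  14 ↦ (2,2)
  15 ↦ (2,3)
  16 ↦ (2,4)
  17 ↦ (2,5)
distinct pairs in image: 18 / 18 needed
  → bijection onto A×B; projections well-typed.

Answer: VALID PRODUCT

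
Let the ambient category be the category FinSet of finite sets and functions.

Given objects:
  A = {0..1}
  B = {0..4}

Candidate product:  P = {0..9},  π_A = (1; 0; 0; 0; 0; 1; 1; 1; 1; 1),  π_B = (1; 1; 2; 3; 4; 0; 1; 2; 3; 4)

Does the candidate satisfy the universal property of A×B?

|A|·|B| = 2·5 = 10;  |P| = 10
Check the pairing map k ↦ (π_A(k), π_B(k)):
  0 : (1,1)
  1 : (0,1)
  2 : (0,2)
  3 : (0,3)
  4 : (0,4)
  5 : (1,0)
  6 : (1,1)  ✗ repeats pair of k=0
  7 : (1,2)
  8 : (1,3)
  9 : (1,4)
distinct pairs in image: 9 / 10 needed
  → (1,1) hit at k=0 and k=6

Answer: NOT A VALID PRODUCT — duplicate pair at indices 6,0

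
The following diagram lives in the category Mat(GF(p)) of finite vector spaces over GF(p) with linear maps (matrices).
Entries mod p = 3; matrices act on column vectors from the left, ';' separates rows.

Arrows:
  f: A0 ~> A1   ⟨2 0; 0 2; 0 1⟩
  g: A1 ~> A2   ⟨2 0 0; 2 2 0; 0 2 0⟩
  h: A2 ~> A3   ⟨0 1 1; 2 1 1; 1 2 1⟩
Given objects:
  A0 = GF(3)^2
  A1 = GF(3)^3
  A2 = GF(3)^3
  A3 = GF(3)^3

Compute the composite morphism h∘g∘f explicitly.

  e0=(1,0) f~>(2,0,0) g~>(1,1,0) h~>(1,0,0)
  e1=(0,1) f~>(0,2,1) g~>(0,1,1) h~>(2,2,0)
result: ⟨1 2; 0 2; 0 0⟩

Answer: ⟨1 2; 0 2; 0 0⟩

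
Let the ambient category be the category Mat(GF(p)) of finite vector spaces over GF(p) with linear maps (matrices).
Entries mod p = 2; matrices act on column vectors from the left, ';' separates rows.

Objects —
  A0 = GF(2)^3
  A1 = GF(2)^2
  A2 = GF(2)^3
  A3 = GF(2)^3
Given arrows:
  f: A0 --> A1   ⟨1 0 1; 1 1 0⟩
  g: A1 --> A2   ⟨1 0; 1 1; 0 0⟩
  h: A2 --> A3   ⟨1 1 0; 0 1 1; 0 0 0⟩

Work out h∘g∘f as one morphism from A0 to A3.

  e0=⟨1,0,0⟩ f-->⟨1,1⟩ g-->⟨1,0,0⟩ h-->⟨1,0,0⟩
  e1=⟨0,1,0⟩ f-->⟨0,1⟩ g-->⟨0,1,0⟩ h-->⟨1,1,0⟩
  e2=⟨0,0,1⟩ f-->⟨1,0⟩ g-->⟨1,1,0⟩ h-->⟨0,1,0⟩
result: ⟨1 1 0; 0 1 1; 0 0 0⟩

Answer: ⟨1 1 0; 0 1 1; 0 0 0⟩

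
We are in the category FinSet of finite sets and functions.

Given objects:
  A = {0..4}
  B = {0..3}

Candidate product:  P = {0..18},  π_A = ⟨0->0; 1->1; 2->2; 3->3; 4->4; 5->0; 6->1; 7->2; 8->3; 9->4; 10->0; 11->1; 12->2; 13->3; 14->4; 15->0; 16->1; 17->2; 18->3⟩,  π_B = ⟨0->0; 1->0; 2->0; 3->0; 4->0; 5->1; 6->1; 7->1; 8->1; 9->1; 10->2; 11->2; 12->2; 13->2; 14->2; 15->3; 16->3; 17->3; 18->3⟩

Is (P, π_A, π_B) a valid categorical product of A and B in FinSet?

|A|·|B| = 5·4 = 20;  |P| = 19
  → cardinalities differ; no bijection possible.

Answer: NOT A VALID PRODUCT — |P|=19 ≠ |A|·|B|=20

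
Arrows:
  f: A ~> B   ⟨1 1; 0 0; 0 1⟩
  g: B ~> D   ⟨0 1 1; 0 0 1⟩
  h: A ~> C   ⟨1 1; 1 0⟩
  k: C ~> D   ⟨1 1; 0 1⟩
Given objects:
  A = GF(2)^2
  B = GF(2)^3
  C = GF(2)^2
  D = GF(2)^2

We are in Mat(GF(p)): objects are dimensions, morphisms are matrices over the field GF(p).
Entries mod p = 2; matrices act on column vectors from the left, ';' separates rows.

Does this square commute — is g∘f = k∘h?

Path 1 = f;g:
  e0=[1,0] f~>[1,0,0] g~>[0,0]
  e1=[0,1] f~>[1,0,1] g~>[1,1]
  ⟦path⟧₁ = ⟨0 1; 0 1⟩
Path 2 = h;k:
  e0=[1,0] h~>[1,1] k~>[0,1]
  e1=[0,1] h~>[1,0] k~>[1,0]
  ⟦path⟧₂ = ⟨0 1; 1 0⟩
Equal? distinct morphisms ✗

Answer: DOES NOT COMMUTE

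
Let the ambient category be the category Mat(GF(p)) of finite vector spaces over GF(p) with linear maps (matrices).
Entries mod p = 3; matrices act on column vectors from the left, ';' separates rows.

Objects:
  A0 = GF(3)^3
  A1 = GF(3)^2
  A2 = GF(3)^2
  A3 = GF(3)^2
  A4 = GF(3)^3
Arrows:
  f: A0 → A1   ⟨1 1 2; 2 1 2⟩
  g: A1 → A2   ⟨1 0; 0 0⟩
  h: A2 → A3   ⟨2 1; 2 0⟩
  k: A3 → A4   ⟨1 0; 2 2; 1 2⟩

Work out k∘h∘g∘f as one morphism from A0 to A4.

Answer: ⟨2 2 1; 2 2 1; 0 0 0⟩

Trace:
  e0=⟨1,0,0⟩ f→⟨1,2⟩ g→⟨1,0⟩ h→⟨2,2⟩ k→⟨2,2,0⟩
  e1=⟨0,1,0⟩ f→⟨1,1⟩ g→⟨1,0⟩ h→⟨2,2⟩ k→⟨2,2,0⟩
  e2=⟨0,0,1⟩ f→⟨2,2⟩ g→⟨2,0⟩ h→⟨1,1⟩ k→⟨1,1,0⟩
⟦path⟧: ⟨2 2 1; 2 2 1; 0 0 0⟩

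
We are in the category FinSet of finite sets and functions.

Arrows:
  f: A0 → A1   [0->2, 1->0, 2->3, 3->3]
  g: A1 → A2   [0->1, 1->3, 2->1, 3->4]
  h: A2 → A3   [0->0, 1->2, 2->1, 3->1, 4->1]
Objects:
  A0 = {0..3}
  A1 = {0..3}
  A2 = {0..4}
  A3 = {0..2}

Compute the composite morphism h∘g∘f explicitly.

  0 f→2 g→1 h→2
  1 f→0 g→1 h→2
  2 f→3 g→4 h→1
  3 f→3 g→4 h→1
⟦path⟧: [0->2, 1->2, 2->1, 3->1]

Answer: [0->2, 1->2, 2->1, 3->1]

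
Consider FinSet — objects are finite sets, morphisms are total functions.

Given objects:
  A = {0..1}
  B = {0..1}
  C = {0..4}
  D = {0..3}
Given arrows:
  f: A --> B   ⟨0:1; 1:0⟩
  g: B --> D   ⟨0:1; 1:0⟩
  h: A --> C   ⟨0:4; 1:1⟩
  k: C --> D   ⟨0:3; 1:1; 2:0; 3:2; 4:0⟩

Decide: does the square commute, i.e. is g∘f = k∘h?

Answer: COMMUTES

Trace:
1) trace f;g:
  0 f-->1 g-->0
  1 f-->0 g-->1
  composite₁ = ⟨0:0; 1:1⟩
2) trace h;k:
  0 h-->4 k-->0
  1 h-->1 k-->1
  composite₂ = ⟨0:0; 1:1⟩
Equal? same morphism ✓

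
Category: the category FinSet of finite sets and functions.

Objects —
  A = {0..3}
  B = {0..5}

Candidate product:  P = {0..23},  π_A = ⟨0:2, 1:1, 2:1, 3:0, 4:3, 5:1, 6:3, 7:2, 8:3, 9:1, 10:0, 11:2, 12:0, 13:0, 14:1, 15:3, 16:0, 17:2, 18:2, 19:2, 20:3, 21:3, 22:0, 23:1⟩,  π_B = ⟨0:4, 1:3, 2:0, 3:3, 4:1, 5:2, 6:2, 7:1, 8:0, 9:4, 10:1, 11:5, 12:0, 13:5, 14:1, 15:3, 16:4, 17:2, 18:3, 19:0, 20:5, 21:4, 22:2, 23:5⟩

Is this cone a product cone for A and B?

|A|·|B| = 4·6 = 24;  |P| = 24
Check the pairing map k ↦ (π_A(k), π_B(k)):
  0 : (2,4)
  1 : (1,3)
  2 : (1,0)
  3 : (0,3)
  4 : (3,1)
  5 : (1,2)
  6 : (3,2)
  7 : (2,1)
  8 : (3,0)
  9 : (1,4)
  10 : (0,1)
  11 : (2,5)
  12 : (0,0)
  13 : (0,5)
  14 : (1,1)
  15 : (3,3)
  16 : (0,4)
  17 : (2,2)
  18 : (2,3)
  19 : (2,0)
  20 : (3,5)
  21 : (3,4)
  22 : (0,2)
  23 : (1,5)
distinct pairs in image: 24 / 24 needed
  → bijection onto A×B; projections well-typed.

Answer: VALID PRODUCT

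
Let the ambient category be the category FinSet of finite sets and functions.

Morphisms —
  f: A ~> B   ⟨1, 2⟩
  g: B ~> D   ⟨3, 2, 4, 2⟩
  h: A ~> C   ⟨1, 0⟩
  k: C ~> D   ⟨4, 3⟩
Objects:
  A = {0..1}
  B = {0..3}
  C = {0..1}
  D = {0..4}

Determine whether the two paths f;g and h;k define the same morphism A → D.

1) trace f;g:
  0 f~>1 g~>2
  1 f~>2 g~>4
  composite₁ = ⟨2, 4⟩
2) trace h;k:
  0 h~>1 k~>3
  1 h~>0 k~>4
  composite₂ = ⟨3, 4⟩
Equal? differ; not commutative

Answer: DOES NOT COMMUTE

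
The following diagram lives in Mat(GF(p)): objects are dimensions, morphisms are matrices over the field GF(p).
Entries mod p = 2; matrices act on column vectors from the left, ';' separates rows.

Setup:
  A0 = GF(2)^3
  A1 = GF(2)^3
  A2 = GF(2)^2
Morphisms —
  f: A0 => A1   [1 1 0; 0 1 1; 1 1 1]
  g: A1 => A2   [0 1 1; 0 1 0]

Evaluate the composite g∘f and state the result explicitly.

  e0=⟨1,0,0⟩ f=>⟨1,0,1⟩ g=>⟨1,0⟩
  e1=⟨0,1,0⟩ f=>⟨1,1,1⟩ g=>⟨0,1⟩
  e2=⟨0,0,1⟩ f=>⟨0,1,1⟩ g=>⟨0,1⟩
result: [1 0 0; 0 1 1]

Answer: [1 0 0; 0 1 1]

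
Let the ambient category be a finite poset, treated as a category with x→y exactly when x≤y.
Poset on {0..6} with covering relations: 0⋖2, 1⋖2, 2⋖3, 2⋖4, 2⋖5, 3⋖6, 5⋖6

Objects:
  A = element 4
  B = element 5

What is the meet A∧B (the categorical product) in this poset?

Answer: A∧B = 2

Trace:
{x : x<=A ∧ x<=B} = {0,1,2}  (A=4, B=5)
  0 <= 2
  1 <= 2
  2 <= 2
glb = 2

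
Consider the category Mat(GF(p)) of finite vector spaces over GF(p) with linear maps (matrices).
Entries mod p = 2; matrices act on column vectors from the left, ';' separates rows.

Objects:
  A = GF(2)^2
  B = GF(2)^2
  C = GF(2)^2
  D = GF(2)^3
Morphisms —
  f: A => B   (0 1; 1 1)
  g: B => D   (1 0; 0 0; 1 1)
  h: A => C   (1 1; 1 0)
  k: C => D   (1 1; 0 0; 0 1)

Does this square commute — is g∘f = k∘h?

1) trace f;g:
  e0=⟨1,0⟩ f=>⟨0,1⟩ g=>⟨0,0,1⟩
  e1=⟨0,1⟩ f=>⟨1,1⟩ g=>⟨1,0,0⟩
  composite₁ = (0 1; 0 0; 1 0)
2) trace h;k:
  e0=⟨1,0⟩ h=>⟨1,1⟩ k=>⟨0,0,1⟩
  e1=⟨0,1⟩ h=>⟨1,0⟩ k=>⟨1,0,0⟩
  composite₂ = (0 1; 0 0; 1 0)
Equal? equal; square commutes

Answer: COMMUTES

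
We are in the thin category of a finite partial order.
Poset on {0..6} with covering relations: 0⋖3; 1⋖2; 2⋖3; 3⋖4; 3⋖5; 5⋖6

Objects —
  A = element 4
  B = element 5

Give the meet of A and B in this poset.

Answer: A∧B = 3

Work:
Lower bounds of A=4 and B=5: {0,1,2,3}
  0 ⊑ 3
  1 ⊑ 3
  2 ⊑ 3
  3 ⊑ 3
glb = 3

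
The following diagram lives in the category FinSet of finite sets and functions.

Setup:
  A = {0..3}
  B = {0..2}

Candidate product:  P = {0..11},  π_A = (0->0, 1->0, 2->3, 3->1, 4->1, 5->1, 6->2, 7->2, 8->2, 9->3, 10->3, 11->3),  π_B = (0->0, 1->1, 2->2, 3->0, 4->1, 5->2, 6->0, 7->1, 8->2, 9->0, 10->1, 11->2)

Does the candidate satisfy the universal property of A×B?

Answer: NOT A VALID PRODUCT — duplicate pair at indices 11,2

Work:
|A|·|B| = 4·3 = 12;  |P| = 12
Check the pairing map k ↦ (π_A(k), π_B(k)):
  0 -> (0,0)
  1 -> (0,1)
  2 -> (3,2)
  3 -> (1,0)
  4 -> (1,1)
  5 -> (1,2)
  6 -> (2,0)
  7 -> (2,1)
  8 -> (2,2)
  9 -> (3,0)
  10 -> (3,1)
  11 -> (3,2)  ✗ repeats pair of k=2
distinct pairs in image: 11 / 12 needed
  → (3,2) hit at k=2 and k=11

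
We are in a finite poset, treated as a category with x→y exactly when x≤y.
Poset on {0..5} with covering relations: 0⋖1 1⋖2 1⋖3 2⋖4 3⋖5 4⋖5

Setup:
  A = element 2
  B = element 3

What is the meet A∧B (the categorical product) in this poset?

Lower bounds of A=2 and B=3: {0,1}
  0 ≤ 1
  1 ≤ 1
glb = 1

Answer: A∧B = 1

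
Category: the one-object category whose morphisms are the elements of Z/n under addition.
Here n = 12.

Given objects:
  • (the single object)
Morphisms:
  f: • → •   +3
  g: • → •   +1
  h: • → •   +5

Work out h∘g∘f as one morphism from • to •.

  0 +3≡3 +1≡4 +5≡9  (mod 12)
composite: +9

Answer: +9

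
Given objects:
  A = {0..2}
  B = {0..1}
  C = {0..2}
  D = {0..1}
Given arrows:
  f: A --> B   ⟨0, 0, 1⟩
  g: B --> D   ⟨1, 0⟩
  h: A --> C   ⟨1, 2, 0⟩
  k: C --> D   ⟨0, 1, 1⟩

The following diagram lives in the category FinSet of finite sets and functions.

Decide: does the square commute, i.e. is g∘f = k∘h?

Along f;g (path 1):
  0 f-->0 g-->1
  1 f-->0 g-->1
  2 f-->1 g-->0
  result₁ = ⟨1, 1, 0⟩
Along h;k (path 2):
  0 h-->1 k-->1
  1 h-->2 k-->1
  2 h-->0 k-->0
  result₂ = ⟨1, 1, 0⟩
Equal? same morphism ✓

Answer: COMMUTES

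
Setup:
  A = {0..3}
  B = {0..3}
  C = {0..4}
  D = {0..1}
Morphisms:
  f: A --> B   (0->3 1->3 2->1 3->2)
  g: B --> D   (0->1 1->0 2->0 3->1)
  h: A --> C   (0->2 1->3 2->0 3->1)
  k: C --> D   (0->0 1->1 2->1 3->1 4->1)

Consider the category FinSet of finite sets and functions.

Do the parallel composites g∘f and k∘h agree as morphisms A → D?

Path 1 = f;g:
  0 f-->3 g-->1
  1 f-->3 g-->1
  2 f-->1 g-->0
  3 f-->2 g-->0
  composite₁ = (0->1 1->1 2->0 3->0)
Path 2 = h;k:
  0 h-->2 k-->1
  1 h-->3 k-->1
  2 h-->0 k-->0
  3 h-->1 k-->1
  composite₂ = (0->1 1->1 2->0 3->1)
Equal? distinct morphisms ✗

Answer: DOES NOT COMMUTE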